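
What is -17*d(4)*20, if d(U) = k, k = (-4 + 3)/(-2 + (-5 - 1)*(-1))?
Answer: 85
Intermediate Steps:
k = -1/4 (k = -1/(-2 - 6*(-1)) = -1/(-2 + 6) = -1/4 ≈ -0.25000)
d(U) = -1/4
-17*d(4)*20 = -17*(-1/4)*20 = (17/4)*20 = 85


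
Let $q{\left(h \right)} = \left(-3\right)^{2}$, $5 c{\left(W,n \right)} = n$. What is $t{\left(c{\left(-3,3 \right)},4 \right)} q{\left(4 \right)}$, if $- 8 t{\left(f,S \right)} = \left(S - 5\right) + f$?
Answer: $\frac{9}{20} \approx 0.45$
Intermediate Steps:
$c{\left(W,n \right)} = \frac{n}{5}$
$t{\left(f,S \right)} = \frac{5}{8} - \frac{S}{8} - \frac{f}{8}$ ($t{\left(f,S \right)} = - \frac{\left(S - 5\right) + f}{8} = - \frac{\left(-5 + S\right) + f}{8} = - \frac{-5 + S + f}{8} = \frac{5}{8} - \frac{S}{8} - \frac{f}{8}$)
$q{\left(h \right)} = 9$
$t{\left(c{\left(-3,3 \right)},4 \right)} q{\left(4 \right)} = \left(\frac{5}{8} - \frac{1}{2} - \frac{\frac{1}{5} \cdot 3}{8}\right) 9 = \left(\frac{5}{8} - \frac{1}{2} - \frac{3}{40}\right) 9 = \frac{1}{20} \cdot 9 = \frac{9}{20}$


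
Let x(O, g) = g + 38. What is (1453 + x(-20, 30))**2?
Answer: 2313441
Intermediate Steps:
x(O, g) = 38 + g
(1453 + x(-20, 30))**2 = (1453 + (38 + 30))**2 = (1453 + 68)**2 = 1521**2 = 2313441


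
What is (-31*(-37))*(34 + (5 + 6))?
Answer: 51615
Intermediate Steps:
(-31*(-37))*(34 + (5 + 6)) = 1147*(34 + 11) = 1147*45 = 51615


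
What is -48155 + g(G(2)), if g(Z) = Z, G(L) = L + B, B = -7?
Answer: -48160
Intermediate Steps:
G(L) = -7 + L (G(L) = L - 7 = -7 + L)
-48155 + g(G(2)) = -48155 + (-7 + 2) = -48155 - 5 = -48160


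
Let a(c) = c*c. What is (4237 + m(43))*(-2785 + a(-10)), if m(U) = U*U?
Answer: -16340910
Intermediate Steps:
m(U) = U²
a(c) = c²
(4237 + m(43))*(-2785 + a(-10)) = (4237 + 43²)*(-2785 + (-10)²) = (4237 + 1849)*(-2785 + 100) = 6086*(-2685) = -16340910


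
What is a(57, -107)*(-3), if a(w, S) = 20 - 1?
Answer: -57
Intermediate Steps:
a(w, S) = 19
a(57, -107)*(-3) = 19*(-3) = -57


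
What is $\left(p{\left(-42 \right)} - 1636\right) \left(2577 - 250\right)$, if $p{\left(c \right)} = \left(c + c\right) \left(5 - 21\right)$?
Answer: $-679484$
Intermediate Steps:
$p{\left(c \right)} = - 32 c$ ($p{\left(c \right)} = 2 c \left(-16\right) = - 32 c$)
$\left(p{\left(-42 \right)} - 1636\right) \left(2577 - 250\right) = \left(\left(-32\right) \left(-42\right) - 1636\right) \left(2577 - 250\right) = \left(1344 - 1636\right) 2327 = \left(-292\right) 2327 = -679484$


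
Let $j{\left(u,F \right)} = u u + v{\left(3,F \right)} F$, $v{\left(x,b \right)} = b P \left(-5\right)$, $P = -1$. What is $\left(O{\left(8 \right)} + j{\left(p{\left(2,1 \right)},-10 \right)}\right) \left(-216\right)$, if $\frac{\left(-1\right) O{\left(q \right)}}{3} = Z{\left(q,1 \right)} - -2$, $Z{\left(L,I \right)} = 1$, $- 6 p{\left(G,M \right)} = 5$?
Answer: $-106206$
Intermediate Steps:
$p{\left(G,M \right)} = - \frac{5}{6}$ ($p{\left(G,M \right)} = \left(- \frac{1}{6}\right) 5 = - \frac{5}{6}$)
$v{\left(x,b \right)} = 5 b$ ($v{\left(x,b \right)} = b \left(-1\right) \left(-5\right) = - b \left(-5\right) = 5 b$)
$O{\left(q \right)} = -9$ ($O{\left(q \right)} = - 3 \left(1 - -2\right) = - 3 \left(1 + 2\right) = \left(-3\right) 3 = -9$)
$j{\left(u,F \right)} = u^{2} + 5 F^{2}$ ($j{\left(u,F \right)} = u u + 5 F F = u^{2} + 5 F^{2}$)
$\left(O{\left(8 \right)} + j{\left(p{\left(2,1 \right)},-10 \right)}\right) \left(-216\right) = \left(-9 + \left(\left(- \frac{5}{6}\right)^{2} + 5 \left(-10\right)^{2}\right)\right) \left(-216\right) = \left(-9 + \left(\frac{25}{36} + 5 \cdot 100\right)\right) \left(-216\right) = \left(-9 + \left(\frac{25}{36} + 500\right)\right) \left(-216\right) = \left(-9 + \frac{18025}{36}\right) \left(-216\right) = \frac{17701}{36} \left(-216\right) = -106206$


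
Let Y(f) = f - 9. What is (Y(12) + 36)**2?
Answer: 1521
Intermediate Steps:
Y(f) = -9 + f
(Y(12) + 36)**2 = ((-9 + 12) + 36)**2 = (3 + 36)**2 = 39**2 = 1521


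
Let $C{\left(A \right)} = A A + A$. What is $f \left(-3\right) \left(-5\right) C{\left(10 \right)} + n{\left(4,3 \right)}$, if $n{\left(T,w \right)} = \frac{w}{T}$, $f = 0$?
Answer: $\frac{3}{4} \approx 0.75$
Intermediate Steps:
$C{\left(A \right)} = A + A^{2}$ ($C{\left(A \right)} = A^{2} + A = A + A^{2}$)
$f \left(-3\right) \left(-5\right) C{\left(10 \right)} + n{\left(4,3 \right)} = 0 \left(-3\right) \left(-5\right) 10 \left(1 + 10\right) + \frac{3}{4} = 0 \left(-5\right) 10 \cdot 11 + 3 \cdot \frac{1}{4} = 0 \cdot 110 + \frac{3}{4} = 0 + \frac{3}{4} = \frac{3}{4}$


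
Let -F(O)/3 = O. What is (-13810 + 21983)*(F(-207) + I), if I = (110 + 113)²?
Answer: 411510550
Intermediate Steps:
F(O) = -3*O
I = 49729 (I = 223² = 49729)
(-13810 + 21983)*(F(-207) + I) = (-13810 + 21983)*(-3*(-207) + 49729) = 8173*(621 + 49729) = 8173*50350 = 411510550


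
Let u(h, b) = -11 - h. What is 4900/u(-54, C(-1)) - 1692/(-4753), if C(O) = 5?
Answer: 23362456/204379 ≈ 114.31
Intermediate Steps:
4900/u(-54, C(-1)) - 1692/(-4753) = 4900/(-11 - 1*(-54)) - 1692/(-4753) = 4900/(-11 + 54) - 1692*(-1/4753) = 4900/43 + 1692/4753 = 23362456/204379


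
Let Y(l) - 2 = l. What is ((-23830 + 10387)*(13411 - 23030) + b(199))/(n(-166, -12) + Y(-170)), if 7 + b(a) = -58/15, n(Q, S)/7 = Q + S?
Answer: -969811546/10605 ≈ -91449.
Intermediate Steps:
Y(l) = 2 + l
n(Q, S) = 7*Q + 7*S (n(Q, S) = 7*(Q + S) = 7*Q + 7*S)
b(a) = -163/15 (b(a) = -7 - 58/15 = -163/15)
((-23830 + 10387)*(13411 - 23030) + b(199))/(n(-166, -12) + Y(-170)) = ((-23830 + 10387)*(13411 - 23030) - 163/15)/((7*(-166) + 7*(-12)) + (2 - 170)) = (-13443*(-9619) - 163/15)/((-1162 - 84) - 168) = (129308217 - 163/15)/(-1246 - 168) = (1939623092/15)/(-1414) = (1939623092/15)*(-1/1414) = -969811546/10605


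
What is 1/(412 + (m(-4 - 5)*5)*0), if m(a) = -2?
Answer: 1/412 ≈ 0.0024272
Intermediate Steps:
1/(412 + (m(-4 - 5)*5)*0) = 1/(412 - 2*5*0) = 1/(412 - 10*0) = 1/(412 + 0) = 1/412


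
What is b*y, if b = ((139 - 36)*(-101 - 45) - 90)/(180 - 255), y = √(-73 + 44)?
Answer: 15128*I*√29/75 ≈ 1086.2*I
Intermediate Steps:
y = I*√29 (y = √(-29) = I*√29 ≈ 5.3852*I)
b = 15128/75 (b = (103*(-146) - 90)/(-75) = (-15038 - 90)*(-1/75) = -15128*(-1/75) = 15128/75 ≈ 201.71)
b*y = 15128*(I*√29)/75 = 15128*I*√29/75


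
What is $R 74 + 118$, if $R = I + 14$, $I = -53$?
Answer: $-2768$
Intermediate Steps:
$R = -39$ ($R = -53 + 14 = -39$)
$R 74 + 118 = \left(-39\right) 74 + 118 = -2886 + 118 = -2768$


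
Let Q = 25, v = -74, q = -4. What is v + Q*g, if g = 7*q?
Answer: -774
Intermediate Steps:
g = -28 (g = 7*(-4) = -28)
v + Q*g = -74 + 25*(-28) = -74 - 700 = -774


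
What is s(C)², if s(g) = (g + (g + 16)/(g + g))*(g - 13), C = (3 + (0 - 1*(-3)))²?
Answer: 231131209/324 ≈ 7.1337e+5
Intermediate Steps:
C = 36 (C = (3 + (0 + 3))² = (3 + 3)² = 6² = 36)
s(g) = (-13 + g)*(g + (16 + g)/(2*g)) (s(g) = (g + (16 + g)/((2*g)))*(-13 + g) = (g + (16 + g)*(1/(2*g)))*(-13 + g) = (g + (16 + g)/(2*g))*(-13 + g) = (-13 + g)*(g + (16 + g)/(2*g)))
s(C)² = (3/2 + 36² - 104/36 - 25/2*36)² = (3/2 + 1296 - 104*1/36 - 450)² = (3/2 + 1296 - 26/9 - 450)² = (15203/18)² = 231131209/324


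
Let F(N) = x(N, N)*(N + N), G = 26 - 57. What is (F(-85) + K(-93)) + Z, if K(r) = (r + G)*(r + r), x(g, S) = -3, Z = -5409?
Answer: 18165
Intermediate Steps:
G = -31
F(N) = -6*N (F(N) = -3*(N + N) = -6*N)
K(r) = 2*r*(-31 + r) (K(r) = (r - 31)*(r + r) = (-31 + r)*(2*r) = 2*r*(-31 + r))
(F(-85) + K(-93)) + Z = (-6*(-85) + 2*(-93)*(-31 - 93)) - 5409 = (510 + 2*(-93)*(-124)) - 5409 = (510 + 23064) - 5409 = 23574 - 5409 = 18165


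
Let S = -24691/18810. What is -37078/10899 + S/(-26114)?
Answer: -2023622823479/594848455740 ≈ -3.4019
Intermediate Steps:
S = -24691/18810 (S = -24691*1/18810 = -24691/18810 ≈ -1.3127)
-37078/10899 + S/(-26114) = -37078/10899 - 24691/18810/(-26114) = -37078*1/10899 - 24691/18810*(-1/26114) = -37078/10899 + 24691/491204340 = -2023622823479/594848455740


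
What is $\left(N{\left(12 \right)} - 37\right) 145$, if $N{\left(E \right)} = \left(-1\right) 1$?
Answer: $-5510$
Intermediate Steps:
$N{\left(E \right)} = -1$
$\left(N{\left(12 \right)} - 37\right) 145 = \left(-1 - 37\right) 145 = \left(-38\right) 145 = -5510$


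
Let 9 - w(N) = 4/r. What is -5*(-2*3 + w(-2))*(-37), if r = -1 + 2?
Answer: -185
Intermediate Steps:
r = 1
w(N) = 5 (w(N) = 9 - 4/1 = 9 - 4 = 5)
-5*(-2*3 + w(-2))*(-37) = -5*(-2*3 + 5)*(-37) = -5*(-6 + 5)*(-37) = -5*(-1)*(-37) = 5*(-37) = -185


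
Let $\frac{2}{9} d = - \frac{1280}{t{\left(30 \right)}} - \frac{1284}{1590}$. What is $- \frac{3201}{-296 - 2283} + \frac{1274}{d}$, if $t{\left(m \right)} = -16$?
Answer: $\frac{167569861}{34793289} \approx 4.8162$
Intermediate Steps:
$d = \frac{94437}{265}$ ($d = \frac{9 \left(- \frac{1280}{-16} - \frac{1284}{1590}\right)}{2} = \frac{9 \left(\left(-1280\right) \left(- \frac{1}{16}\right) - \frac{214}{265}\right)}{2} = \frac{9 \left(80 - \frac{214}{265}\right)}{2} = \frac{9}{2} \cdot \frac{20986}{265} = \frac{94437}{265} \approx 356.37$)
$- \frac{3201}{-296 - 2283} + \frac{1274}{d} = - \frac{3201}{-296 - 2283} + \frac{1274}{\frac{94437}{265}} = - \frac{3201}{-2579} + 1274 \cdot \frac{265}{94437} = \left(-3201\right) \left(- \frac{1}{2579}\right) + \frac{48230}{13491} = \frac{3201}{2579} + \frac{48230}{13491} = \frac{167569861}{34793289}$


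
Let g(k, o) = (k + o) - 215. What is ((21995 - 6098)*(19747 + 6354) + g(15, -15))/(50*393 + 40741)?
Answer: 414927382/60391 ≈ 6870.7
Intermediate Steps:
g(k, o) = -215 + k + o
((21995 - 6098)*(19747 + 6354) + g(15, -15))/(50*393 + 40741) = ((21995 - 6098)*(19747 + 6354) + (-215 + 15 - 15))/(50*393 + 40741) = (15897*26101 - 215)/(19650 + 40741) = (414927597 - 215)/60391 = 414927382*(1/60391) = 414927382/60391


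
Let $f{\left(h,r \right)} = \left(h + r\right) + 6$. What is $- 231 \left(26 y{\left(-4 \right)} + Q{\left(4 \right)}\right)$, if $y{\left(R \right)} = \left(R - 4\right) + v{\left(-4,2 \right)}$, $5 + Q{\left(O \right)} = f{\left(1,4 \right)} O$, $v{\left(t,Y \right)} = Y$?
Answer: $27027$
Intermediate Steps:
$f{\left(h,r \right)} = 6 + h + r$
$Q{\left(O \right)} = -5 + 11 O$ ($Q{\left(O \right)} = -5 + \left(6 + 1 + 4\right) O = -5 + 11 O$)
$y{\left(R \right)} = -2 + R$ ($y{\left(R \right)} = \left(R - 4\right) + 2 = \left(-4 + R\right) + 2 = -2 + R$)
$- 231 \left(26 y{\left(-4 \right)} + Q{\left(4 \right)}\right) = - 231 \left(26 \left(-2 - 4\right) + \left(-5 + 11 \cdot 4\right)\right) = - 231 \left(26 \left(-6\right) + \left(-5 + 44\right)\right) = - 231 \left(-156 + 39\right) = \left(-231\right) \left(-117\right) = 27027$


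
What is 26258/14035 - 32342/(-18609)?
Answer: 942555092/261177315 ≈ 3.6089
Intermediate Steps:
26258/14035 - 32342/(-18609) = 26258*(1/14035) - 32342*(-1/18609) = 26258/14035 + 32342/18609 = 942555092/261177315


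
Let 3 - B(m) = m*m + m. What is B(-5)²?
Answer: 289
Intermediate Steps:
B(m) = 3 - m - m² (B(m) = 3 - (m*m + m) = 3 - (m² + m) = 3 - (m + m²) = 3 + (-m - m²) = 3 - m - m²)
B(-5)² = (3 - 1*(-5) - 1*(-5)²)² = (3 + 5 - 1*25)² = (3 + 5 - 25)² = (-17)² = 289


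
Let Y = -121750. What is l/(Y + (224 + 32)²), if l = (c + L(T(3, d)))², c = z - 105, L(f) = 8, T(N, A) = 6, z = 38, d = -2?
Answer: -3481/56214 ≈ -0.061924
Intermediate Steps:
c = -67 (c = 38 - 105 = -67)
l = 3481 (l = (-67 + 8)² = (-59)² = 3481)
l/(Y + (224 + 32)²) = 3481/(-121750 + (224 + 32)²) = 3481/(-121750 + 256²) = 3481/(-121750 + 65536) = 3481/(-56214) = 3481*(-1/56214) = -3481/56214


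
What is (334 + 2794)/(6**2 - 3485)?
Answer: -3128/3449 ≈ -0.90693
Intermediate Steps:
(334 + 2794)/(6**2 - 3485) = 3128/(36 - 3485) = 3128/(-3449) = 3128*(-1/3449) = -3128/3449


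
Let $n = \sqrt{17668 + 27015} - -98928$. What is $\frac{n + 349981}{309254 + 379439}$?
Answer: $\frac{448909}{688693} + \frac{\sqrt{44683}}{688693} \approx 0.65213$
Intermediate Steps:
$n = 98928 + \sqrt{44683}$ ($n = \sqrt{44683} + 98928 = 98928 + \sqrt{44683} \approx 99139.0$)
$\frac{n + 349981}{309254 + 379439} = \frac{\left(98928 + \sqrt{44683}\right) + 349981}{309254 + 379439} = \frac{448909 + \sqrt{44683}}{688693} = \left(448909 + \sqrt{44683}\right) \frac{1}{688693} = \frac{448909}{688693} + \frac{\sqrt{44683}}{688693}$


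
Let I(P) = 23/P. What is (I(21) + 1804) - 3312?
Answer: -31645/21 ≈ -1506.9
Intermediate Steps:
(I(21) + 1804) - 3312 = (23/21 + 1804) - 3312 = 37907/21 - 3312 = -31645/21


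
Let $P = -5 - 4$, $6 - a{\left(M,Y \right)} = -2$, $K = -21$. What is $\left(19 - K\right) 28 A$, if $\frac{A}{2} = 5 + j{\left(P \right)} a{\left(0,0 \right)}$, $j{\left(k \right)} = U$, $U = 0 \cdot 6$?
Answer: $11200$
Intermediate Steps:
$a{\left(M,Y \right)} = 8$ ($a{\left(M,Y \right)} = 6 - -2 = 6 + 2 = 8$)
$U = 0$
$P = -9$
$j{\left(k \right)} = 0$
$A = 10$ ($A = 2 \left(5 + 0 \cdot 8\right) = 2 \left(5 + 0\right) = 2 \cdot 5 = 10$)
$\left(19 - K\right) 28 A = \left(19 - -21\right) 28 \cdot 10 = \left(19 + 21\right) 28 \cdot 10 = 40 \cdot 28 \cdot 10 = 1120 \cdot 10 = 11200$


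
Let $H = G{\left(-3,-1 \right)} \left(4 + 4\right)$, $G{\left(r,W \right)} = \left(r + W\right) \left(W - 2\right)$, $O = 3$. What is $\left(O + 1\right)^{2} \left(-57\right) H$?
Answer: $-87552$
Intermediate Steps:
$G{\left(r,W \right)} = \left(-2 + W\right) \left(W + r\right)$ ($G{\left(r,W \right)} = \left(W + r\right) \left(-2 + W\right) = \left(-2 + W\right) \left(W + r\right)$)
$H = 96$ ($H = \left(\left(-1\right)^{2} - -2 - -6 - -3\right) \left(4 + 4\right) = \left(1 + 2 + 6 + 3\right) 8 = 12 \cdot 8 = 96$)
$\left(O + 1\right)^{2} \left(-57\right) H = \left(3 + 1\right)^{2} \left(-57\right) 96 = 4^{2} \left(-57\right) 96 = 16 \left(-57\right) 96 = \left(-912\right) 96 = -87552$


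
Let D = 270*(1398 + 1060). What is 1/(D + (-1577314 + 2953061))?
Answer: 1/2039407 ≈ 4.9034e-7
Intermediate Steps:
D = 663660 (D = 270*2458 = 663660)
1/(D + (-1577314 + 2953061)) = 1/(663660 + (-1577314 + 2953061)) = 1/(663660 + 1375747) = 1/2039407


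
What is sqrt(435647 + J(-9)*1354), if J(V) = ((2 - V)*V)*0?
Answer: sqrt(435647) ≈ 660.04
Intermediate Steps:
J(V) = 0 (J(V) = (V*(2 - V))*0 = 0)
sqrt(435647 + J(-9)*1354) = sqrt(435647 + 0*1354) = sqrt(435647 + 0) = sqrt(435647)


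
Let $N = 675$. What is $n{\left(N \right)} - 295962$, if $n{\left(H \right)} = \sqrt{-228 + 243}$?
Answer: $-295962 + \sqrt{15} \approx -2.9596 \cdot 10^{5}$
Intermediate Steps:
$n{\left(H \right)} = \sqrt{15}$
$n{\left(N \right)} - 295962 = \sqrt{15} - 295962 = -295962 + \sqrt{15}$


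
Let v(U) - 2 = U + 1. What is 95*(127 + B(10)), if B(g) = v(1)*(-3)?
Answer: 10925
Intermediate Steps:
v(U) = 3 + U (v(U) = 2 + (U + 1) = 2 + (1 + U) = 3 + U)
B(g) = -12 (B(g) = (3 + 1)*(-3) = 4*(-3) = -12)
95*(127 + B(10)) = 95*(127 - 12) = 95*115 = 10925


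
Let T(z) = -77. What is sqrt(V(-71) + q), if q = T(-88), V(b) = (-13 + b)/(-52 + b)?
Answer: I*sqrt(128289)/41 ≈ 8.736*I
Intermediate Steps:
V(b) = (-13 + b)/(-52 + b)
q = -77
sqrt(V(-71) + q) = sqrt((-13 - 71)/(-52 - 71) - 77) = sqrt(-84/(-123) - 77) = sqrt(-1/123*(-84) - 77) = sqrt(28/41 - 77) = sqrt(-3129/41) = I*sqrt(128289)/41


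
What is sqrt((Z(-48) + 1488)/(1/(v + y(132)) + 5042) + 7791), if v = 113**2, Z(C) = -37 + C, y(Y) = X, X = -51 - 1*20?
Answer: sqrt(31936333661661481997)/64023317 ≈ 88.268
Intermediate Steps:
X = -71 (X = -51 - 20 = -71)
y(Y) = -71
v = 12769
sqrt((Z(-48) + 1488)/(1/(v + y(132)) + 5042) + 7791) = sqrt(((-37 - 48) + 1488)/(1/(12769 - 71) + 5042) + 7791) = sqrt((-85 + 1488)/(1/12698 + 5042) + 7791) = sqrt(1403/(1/12698 + 5042) + 7791) = sqrt(1403/(64023317/12698) + 7791) = sqrt(1403*(12698/64023317) + 7791) = sqrt(17815294/64023317 + 7791) = sqrt(498823478041/64023317) = sqrt(31936333661661481997)/64023317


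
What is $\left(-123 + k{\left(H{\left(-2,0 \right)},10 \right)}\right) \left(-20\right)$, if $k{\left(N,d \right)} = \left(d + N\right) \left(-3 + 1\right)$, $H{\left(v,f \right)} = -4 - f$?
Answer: $2700$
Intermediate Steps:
$k{\left(N,d \right)} = - 2 N - 2 d$ ($k{\left(N,d \right)} = \left(N + d\right) \left(-2\right) = - 2 N - 2 d$)
$\left(-123 + k{\left(H{\left(-2,0 \right)},10 \right)}\right) \left(-20\right) = \left(-123 - \left(20 + 2 \left(-4 - 0\right)\right)\right) \left(-20\right) = \left(-123 - \left(20 + 2 \left(-4 + 0\right)\right)\right) \left(-20\right) = \left(-123 - 12\right) \left(-20\right) = \left(-135\right) \left(-20\right) = 2700$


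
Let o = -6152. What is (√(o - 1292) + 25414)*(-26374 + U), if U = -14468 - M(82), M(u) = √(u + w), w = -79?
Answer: -2*(12707 + I*√1861)*(40842 + √3) ≈ -1.038e+9 - 3.5239e+6*I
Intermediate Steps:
M(u) = √(-79 + u) (M(u) = √(u - 79) = √(-79 + u))
U = -14468 - √3 (U = -14468 - √(-79 + 82) = -14468 - √3 ≈ -14470.)
(√(o - 1292) + 25414)*(-26374 + U) = (√(-6152 - 1292) + 25414)*(-26374 + (-14468 - √3)) = (√(-7444) + 25414)*(-40842 - √3) = (2*I*√1861 + 25414)*(-40842 - √3) = (25414 + 2*I*√1861)*(-40842 - √3) = (-40842 - √3)*(25414 + 2*I*√1861)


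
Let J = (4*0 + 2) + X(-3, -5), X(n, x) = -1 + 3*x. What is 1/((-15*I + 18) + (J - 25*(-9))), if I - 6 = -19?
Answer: 1/424 ≈ 0.0023585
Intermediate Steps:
I = -13 (I = 6 - 19 = -13)
J = -14 (J = (4*0 + 2) + (-1 + 3*(-5)) = (0 + 2) + (-1 - 15) = 2 - 16 = -14)
1/((-15*I + 18) + (J - 25*(-9))) = 1/((-15*(-13) + 18) + (-14 - 25*(-9))) = 1/((195 + 18) + (-14 + 225)) = 1/(213 + 211) = 1/424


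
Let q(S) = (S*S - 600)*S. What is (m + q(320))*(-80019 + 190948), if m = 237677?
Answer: 3639988375933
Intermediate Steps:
q(S) = S*(-600 + S**2) (q(S) = (S**2 - 600)*S = (-600 + S**2)*S = S*(-600 + S**2))
(m + q(320))*(-80019 + 190948) = (237677 + 320*(-600 + 320**2))*(-80019 + 190948) = (237677 + 320*(-600 + 102400))*110929 = (237677 + 320*101800)*110929 = (237677 + 32576000)*110929 = 32813677*110929 = 3639988375933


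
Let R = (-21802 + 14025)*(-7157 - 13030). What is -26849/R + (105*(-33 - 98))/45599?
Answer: -2160680870296/7158783040101 ≈ -0.30182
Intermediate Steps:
R = 156994299 (R = -7777*(-20187) = 156994299)
-26849/R + (105*(-33 - 98))/45599 = -26849/156994299 + (105*(-33 - 98))/45599 = -26849*1/156994299 + (105*(-131))*(1/45599) = -26849/156994299 - 13755*1/45599 = -26849/156994299 - 13755/45599 = -2160680870296/7158783040101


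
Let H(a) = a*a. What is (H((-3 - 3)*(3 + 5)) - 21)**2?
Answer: 5212089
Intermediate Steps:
H(a) = a**2
(H((-3 - 3)*(3 + 5)) - 21)**2 = (((-3 - 3)*(3 + 5))**2 - 21)**2 = ((-6*8)**2 - 21)**2 = ((-48)**2 - 21)**2 = (2304 - 21)**2 = 2283**2 = 5212089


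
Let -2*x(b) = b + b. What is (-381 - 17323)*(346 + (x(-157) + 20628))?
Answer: -374103224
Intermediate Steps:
x(b) = -b (x(b) = -(b + b)/2 = -b)
(-381 - 17323)*(346 + (x(-157) + 20628)) = (-381 - 17323)*(346 + (-1*(-157) + 20628)) = -17704*(346 + (157 + 20628)) = -17704*(346 + 20785) = -17704*21131 = -374103224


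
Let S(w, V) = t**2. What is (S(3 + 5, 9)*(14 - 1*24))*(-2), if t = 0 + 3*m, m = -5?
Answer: 4500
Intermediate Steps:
t = -15 (t = 0 + 3*(-5) = 0 - 15 = -15)
S(w, V) = 225 (S(w, V) = (-15)**2 = 225)
(S(3 + 5, 9)*(14 - 1*24))*(-2) = (225*(14 - 1*24))*(-2) = (225*(14 - 24))*(-2) = (225*(-10))*(-2) = -2250*(-2) = 4500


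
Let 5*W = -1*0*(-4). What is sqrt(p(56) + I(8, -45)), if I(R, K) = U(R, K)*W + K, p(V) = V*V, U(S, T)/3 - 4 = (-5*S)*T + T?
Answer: sqrt(3091) ≈ 55.597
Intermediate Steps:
U(S, T) = 12 + 3*T - 15*S*T (U(S, T) = 12 + 3*((-5*S)*T + T) = 12 + 3*(-5*S*T + T) = 12 + 3*(T - 5*S*T) = 12 + (3*T - 15*S*T) = 12 + 3*T - 15*S*T)
W = 0 (W = (-1*0*(-4))/5 = (0*(-4))/5 = (1/5)*0 = 0)
p(V) = V**2
I(R, K) = K (I(R, K) = (12 + 3*K - 15*R*K)*0 + K = (12 + 3*K - 15*K*R)*0 + K = 0 + K = K)
sqrt(p(56) + I(8, -45)) = sqrt(56**2 - 45) = sqrt(3136 - 45) = sqrt(3091)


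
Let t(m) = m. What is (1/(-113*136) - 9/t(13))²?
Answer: 19133805625/39913646656 ≈ 0.47938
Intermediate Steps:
(1/(-113*136) - 9/t(13))² = (1/(-113*136) - 9/13)² = (-1/113*1/136 - 9*1/13)² = (-1/15368 - 9/13)² = (-138325/199784)² = 19133805625/39913646656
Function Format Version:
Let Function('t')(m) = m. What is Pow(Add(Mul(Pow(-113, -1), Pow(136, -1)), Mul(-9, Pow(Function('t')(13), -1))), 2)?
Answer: Rational(19133805625, 39913646656) ≈ 0.47938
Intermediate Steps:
Pow(Add(Mul(Pow(-113, -1), Pow(136, -1)), Mul(-9, Pow(Function('t')(13), -1))), 2) = Pow(Add(Mul(Pow(-113, -1), Pow(136, -1)), Mul(-9, Pow(13, -1))), 2) = Pow(Add(Mul(Rational(-1, 113), Rational(1, 136)), Mul(-9, Rational(1, 13))), 2) = Pow(Add(Rational(-1, 15368), Rational(-9, 13)), 2) = Pow(Rational(-138325, 199784), 2) = Rational(19133805625, 39913646656)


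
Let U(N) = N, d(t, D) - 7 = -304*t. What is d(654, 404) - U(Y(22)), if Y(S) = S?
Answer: -198831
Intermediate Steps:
d(t, D) = 7 - 304*t
d(654, 404) - U(Y(22)) = (7 - 304*654) - 1*22 = (7 - 198816) - 22 = -198809 - 22 = -198831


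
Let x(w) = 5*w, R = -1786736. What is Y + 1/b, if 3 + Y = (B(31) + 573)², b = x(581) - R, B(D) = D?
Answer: 652884302134/1789641 ≈ 3.6481e+5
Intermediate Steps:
b = 1789641 (b = 5*581 - 1*(-1786736) = 2905 + 1786736 = 1789641)
Y = 364813 (Y = -3 + (31 + 573)² = -3 + 604² = -3 + 364816 = 364813)
Y + 1/b = 364813 + 1/1789641 = 652884302134/1789641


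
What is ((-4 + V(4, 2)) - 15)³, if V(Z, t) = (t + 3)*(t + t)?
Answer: 1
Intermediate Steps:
V(Z, t) = 2*t*(3 + t) (V(Z, t) = (3 + t)*(2*t) = 2*t*(3 + t))
((-4 + V(4, 2)) - 15)³ = ((-4 + 2*2*(3 + 2)) - 15)³ = ((-4 + 2*2*5) - 15)³ = ((-4 + 20) - 15)³ = (16 - 15)³ = 1³ = 1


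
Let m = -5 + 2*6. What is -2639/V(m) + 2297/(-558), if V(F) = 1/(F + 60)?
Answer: -98663951/558 ≈ -1.7682e+5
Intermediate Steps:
m = 7 (m = -5 + 12 = 7)
V(F) = 1/(60 + F)
-2639/V(m) + 2297/(-558) = -2639/(1/(60 + 7)) + 2297/(-558) = -2639/(1/67) + 2297*(-1/558) = -2639/1/67 - 2297/558 = -2639*67 - 2297/558 = -176813 - 2297/558 = -98663951/558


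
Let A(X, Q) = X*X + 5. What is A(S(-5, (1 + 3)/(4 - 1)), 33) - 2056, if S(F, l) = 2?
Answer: -2047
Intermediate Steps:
A(X, Q) = 5 + X² (A(X, Q) = X² + 5 = 5 + X²)
A(S(-5, (1 + 3)/(4 - 1)), 33) - 2056 = (5 + 2²) - 2056 = (5 + 4) - 2056 = 9 - 2056 = -2047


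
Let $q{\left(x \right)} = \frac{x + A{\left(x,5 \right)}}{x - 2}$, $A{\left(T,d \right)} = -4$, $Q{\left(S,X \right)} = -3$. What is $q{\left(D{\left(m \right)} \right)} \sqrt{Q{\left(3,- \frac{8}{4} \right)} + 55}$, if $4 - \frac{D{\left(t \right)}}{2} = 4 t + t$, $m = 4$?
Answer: $\frac{36 \sqrt{13}}{17} \approx 7.6353$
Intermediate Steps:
$D{\left(t \right)} = 8 - 10 t$ ($D{\left(t \right)} = 8 - 2 \left(4 t + t\right) = 8 - 2 \cdot 5 t = 8 - 10 t$)
$q{\left(x \right)} = \frac{-4 + x}{-2 + x}$ ($q{\left(x \right)} = \frac{x - 4}{x - 2} = \frac{-4 + x}{-2 + x}$)
$q{\left(D{\left(m \right)} \right)} \sqrt{Q{\left(3,- \frac{8}{4} \right)} + 55} = \frac{-4 + \left(8 - 40\right)}{-2 + \left(8 - 40\right)} \sqrt{-3 + 55} = \frac{-4 + \left(8 - 40\right)}{-2 + \left(8 - 40\right)} \sqrt{52} = \frac{-4 - 32}{-2 - 32} \cdot 2 \sqrt{13} = \frac{1}{-34} \left(-36\right) 2 \sqrt{13} = \left(- \frac{1}{34}\right) \left(-36\right) 2 \sqrt{13} = \frac{18 \cdot 2 \sqrt{13}}{17} = \frac{36 \sqrt{13}}{17}$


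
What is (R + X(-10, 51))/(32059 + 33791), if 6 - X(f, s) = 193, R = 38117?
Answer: 3793/6585 ≈ 0.57601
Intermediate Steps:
X(f, s) = -187 (X(f, s) = 6 - 1*193 = 6 - 193 = -187)
(R + X(-10, 51))/(32059 + 33791) = (38117 - 187)/(32059 + 33791) = 37930/65850 = 37930*(1/65850) = 3793/6585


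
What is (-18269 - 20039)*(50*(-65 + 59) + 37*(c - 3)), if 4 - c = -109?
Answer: -144421160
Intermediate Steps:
c = 113 (c = 4 - 1*(-109) = 4 + 109 = 113)
(-18269 - 20039)*(50*(-65 + 59) + 37*(c - 3)) = (-18269 - 20039)*(50*(-65 + 59) + 37*(113 - 3)) = -38308*(50*(-6) + 37*110) = -38308*(-300 + 4070) = -38308*3770 = -144421160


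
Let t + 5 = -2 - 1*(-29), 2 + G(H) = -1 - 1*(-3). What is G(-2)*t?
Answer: 0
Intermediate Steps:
G(H) = 0 (G(H) = -2 + (-1 - 1*(-3)) = -2 + (-1 + 3) = -2 + 2 = 0)
t = 22 (t = -5 + (-2 - 1*(-29)) = -5 + (-2 + 29) = -5 + 27 = 22)
G(-2)*t = 0*22 = 0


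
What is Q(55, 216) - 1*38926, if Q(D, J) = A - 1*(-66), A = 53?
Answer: -38807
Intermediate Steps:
Q(D, J) = 119 (Q(D, J) = 53 - 1*(-66) = 53 + 66 = 119)
Q(55, 216) - 1*38926 = 119 - 1*38926 = 119 - 38926 = -38807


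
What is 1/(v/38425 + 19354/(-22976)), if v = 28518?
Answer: -441426400/44223941 ≈ -9.9816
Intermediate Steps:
1/(v/38425 + 19354/(-22976)) = 1/(28518/38425 + 19354/(-22976)) = 1/(28518*(1/38425) + 19354*(-1/22976)) = 1/(28518/38425 - 9677/11488) = 1/(-44223941/441426400) = -441426400/44223941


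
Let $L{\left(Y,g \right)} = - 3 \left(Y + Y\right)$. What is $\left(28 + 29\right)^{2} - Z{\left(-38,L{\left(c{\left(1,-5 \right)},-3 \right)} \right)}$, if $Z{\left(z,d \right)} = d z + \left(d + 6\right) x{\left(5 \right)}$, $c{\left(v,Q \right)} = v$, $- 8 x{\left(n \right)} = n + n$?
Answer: $3021$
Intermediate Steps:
$x{\left(n \right)} = - \frac{n}{4}$ ($x{\left(n \right)} = - \frac{n + n}{8} = - \frac{2 n}{8} = - \frac{n}{4}$)
$L{\left(Y,g \right)} = - 6 Y$ ($L{\left(Y,g \right)} = - 3 \cdot 2 Y = - 6 Y$)
$Z{\left(z,d \right)} = - \frac{15}{2} - \frac{5 d}{4} + d z$ ($Z{\left(z,d \right)} = d z + \left(d + 6\right) \left(\left(- \frac{1}{4}\right) 5\right) = d z + \left(6 + d\right) \left(- \frac{5}{4}\right) = d z - \left(\frac{15}{2} + \frac{5 d}{4}\right) = - \frac{15}{2} - \frac{5 d}{4} + d z$)
$\left(28 + 29\right)^{2} - Z{\left(-38,L{\left(c{\left(1,-5 \right)},-3 \right)} \right)} = \left(28 + 29\right)^{2} - \left(- \frac{15}{2} - \frac{5 \left(\left(-6\right) 1\right)}{4} + \left(-6\right) 1 \left(-38\right)\right) = 57^{2} - \left(- \frac{15}{2} - - \frac{15}{2} - -228\right) = 3249 - \left(- \frac{15}{2} + \frac{15}{2} + 228\right) = 3249 - 228 = 3021$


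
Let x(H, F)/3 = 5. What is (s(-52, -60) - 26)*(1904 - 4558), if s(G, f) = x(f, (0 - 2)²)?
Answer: 29194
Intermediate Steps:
x(H, F) = 15 (x(H, F) = 3*5 = 15)
s(G, f) = 15
(s(-52, -60) - 26)*(1904 - 4558) = (15 - 26)*(1904 - 4558) = -11*(-2654) = 29194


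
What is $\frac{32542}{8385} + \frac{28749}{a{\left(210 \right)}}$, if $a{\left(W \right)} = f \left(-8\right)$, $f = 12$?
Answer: $- \frac{79312111}{268320} \approx -295.59$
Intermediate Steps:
$a{\left(W \right)} = -96$ ($a{\left(W \right)} = 12 \left(-8\right) = -96$)
$\frac{32542}{8385} + \frac{28749}{a{\left(210 \right)}} = \frac{32542}{8385} + \frac{28749}{-96} = 32542 \cdot \frac{1}{8385} + 28749 \left(- \frac{1}{96}\right) = \frac{32542}{8385} - \frac{9583}{32} = - \frac{79312111}{268320}$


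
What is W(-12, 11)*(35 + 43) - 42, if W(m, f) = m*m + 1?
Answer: 11268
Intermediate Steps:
W(m, f) = 1 + m² (W(m, f) = m² + 1 = 1 + m²)
W(-12, 11)*(35 + 43) - 42 = (1 + (-12)²)*(35 + 43) - 42 = (1 + 144)*78 - 42 = 145*78 - 42 = 11310 - 42 = 11268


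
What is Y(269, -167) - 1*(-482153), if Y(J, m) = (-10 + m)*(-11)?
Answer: 484100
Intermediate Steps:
Y(J, m) = 110 - 11*m
Y(269, -167) - 1*(-482153) = (110 - 11*(-167)) - 1*(-482153) = (110 + 1837) + 482153 = 1947 + 482153 = 484100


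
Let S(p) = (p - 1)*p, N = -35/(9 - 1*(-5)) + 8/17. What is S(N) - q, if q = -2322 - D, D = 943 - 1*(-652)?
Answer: 4535159/1156 ≈ 3923.1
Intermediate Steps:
D = 1595 (D = 943 + 652 = 1595)
N = -69/34 (N = -35/(9 + 5) + 8*(1/17) = -35/14 + 8/17 = -35*1/14 + 8/17 = -5/2 + 8/17 = -69/34 ≈ -2.0294)
S(p) = p*(-1 + p) (S(p) = (-1 + p)*p = p*(-1 + p))
q = -3917 (q = -2322 - 1*1595 = -2322 - 1595 = -3917)
S(N) - q = -69*(-1 - 69/34)/34 - 1*(-3917) = -69/34*(-103/34) + 3917 = 7107/1156 + 3917 = 4535159/1156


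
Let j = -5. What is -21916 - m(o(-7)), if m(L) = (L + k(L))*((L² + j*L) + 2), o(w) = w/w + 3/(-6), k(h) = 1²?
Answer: -175325/8 ≈ -21916.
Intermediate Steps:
k(h) = 1
o(w) = ½ (o(w) = 1 + 3*(-⅙) = 1 - ½ = ½)
m(L) = (1 + L)*(2 + L² - 5*L) (m(L) = (L + 1)*((L² - 5*L) + 2) = (1 + L)*(2 + L² - 5*L))
-21916 - m(o(-7)) = -21916 - (2 + (½)³ - 4*(½)² - 3*½) = -21916 - (2 + ⅛ - 4*¼ - 3/2) = -21916 - (2 + ⅛ - 1 - 3/2) = -21916 - 1*(-3/8) = -21916 + 3/8 = -175325/8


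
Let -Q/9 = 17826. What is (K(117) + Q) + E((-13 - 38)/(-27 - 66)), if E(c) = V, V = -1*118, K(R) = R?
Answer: -160435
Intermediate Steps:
V = -118
E(c) = -118
Q = -160434 (Q = -9*17826 = -160434)
(K(117) + Q) + E((-13 - 38)/(-27 - 66)) = (117 - 160434) - 118 = -160317 - 118 = -160435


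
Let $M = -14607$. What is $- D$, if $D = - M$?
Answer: $-14607$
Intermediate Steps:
$D = 14607$ ($D = \left(-1\right) \left(-14607\right) = 14607$)
$- D = \left(-1\right) 14607 = -14607$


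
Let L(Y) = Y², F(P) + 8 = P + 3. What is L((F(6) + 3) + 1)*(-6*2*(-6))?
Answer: 1800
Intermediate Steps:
F(P) = -5 + P (F(P) = -8 + (P + 3) = -8 + (3 + P) = -5 + P)
L((F(6) + 3) + 1)*(-6*2*(-6)) = (((-5 + 6) + 3) + 1)²*(-6*2*(-6)) = ((1 + 3) + 1)²*(-12*(-6)) = (4 + 1)²*72 = 5²*72 = 25*72 = 1800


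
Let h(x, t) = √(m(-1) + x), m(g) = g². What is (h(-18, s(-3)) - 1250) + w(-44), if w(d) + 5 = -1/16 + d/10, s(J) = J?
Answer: -100757/80 + I*√17 ≈ -1259.5 + 4.1231*I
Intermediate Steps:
h(x, t) = √(1 + x) (h(x, t) = √((-1)² + x) = √(1 + x))
w(d) = -81/16 + d/10 (w(d) = -5 + (-1/16 + d/10) = -81/16 + d/10)
(h(-18, s(-3)) - 1250) + w(-44) = (√(1 - 18) - 1250) + (-81/16 + (⅒)*(-44)) = (√(-17) - 1250) + (-81/16 - 22/5) = (I*√17 - 1250) - 757/80 = (-1250 + I*√17) - 757/80 = -100757/80 + I*√17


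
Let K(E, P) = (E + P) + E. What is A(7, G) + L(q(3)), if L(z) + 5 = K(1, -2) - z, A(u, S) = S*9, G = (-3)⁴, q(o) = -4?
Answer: 728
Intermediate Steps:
G = 81
K(E, P) = P + 2*E
A(u, S) = 9*S
L(z) = -5 - z (L(z) = -5 + ((-2 + 2*1) - z) = -5 + ((-2 + 2) - z) = -5 + (0 - z) = -5 - z)
A(7, G) + L(q(3)) = 9*81 + (-5 - 1*(-4)) = 729 + (-5 + 4) = 729 - 1 = 728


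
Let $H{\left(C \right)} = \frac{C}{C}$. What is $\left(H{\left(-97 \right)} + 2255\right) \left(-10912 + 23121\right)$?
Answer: $27543504$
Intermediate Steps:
$H{\left(C \right)} = 1$
$\left(H{\left(-97 \right)} + 2255\right) \left(-10912 + 23121\right) = \left(1 + 2255\right) \left(-10912 + 23121\right) = 2256 \cdot 12209 = 27543504$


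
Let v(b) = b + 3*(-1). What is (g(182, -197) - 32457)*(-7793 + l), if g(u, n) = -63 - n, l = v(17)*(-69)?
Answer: 283117157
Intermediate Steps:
v(b) = -3 + b (v(b) = b - 3 = -3 + b)
l = -966 (l = (-3 + 17)*(-69) = 14*(-69) = -966)
(g(182, -197) - 32457)*(-7793 + l) = ((-63 - 1*(-197)) - 32457)*(-7793 - 966) = ((-63 + 197) - 32457)*(-8759) = (134 - 32457)*(-8759) = -32323*(-8759) = 283117157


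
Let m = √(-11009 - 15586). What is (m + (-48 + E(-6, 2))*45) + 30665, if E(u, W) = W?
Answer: 28595 + 3*I*√2955 ≈ 28595.0 + 163.08*I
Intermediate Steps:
m = 3*I*√2955 (m = √(-26595) = 3*I*√2955 ≈ 163.08*I)
(m + (-48 + E(-6, 2))*45) + 30665 = (3*I*√2955 + (-48 + 2)*45) + 30665 = (3*I*√2955 - 46*45) + 30665 = (3*I*√2955 - 2070) + 30665 = (-2070 + 3*I*√2955) + 30665 = 28595 + 3*I*√2955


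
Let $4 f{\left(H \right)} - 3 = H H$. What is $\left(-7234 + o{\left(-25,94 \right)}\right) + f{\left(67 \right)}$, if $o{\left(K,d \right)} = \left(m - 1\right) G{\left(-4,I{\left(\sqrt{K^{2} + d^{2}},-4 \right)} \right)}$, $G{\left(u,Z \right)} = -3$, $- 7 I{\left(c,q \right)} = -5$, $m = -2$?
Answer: $-6102$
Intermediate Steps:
$f{\left(H \right)} = \frac{3}{4} + \frac{H^{2}}{4}$ ($f{\left(H \right)} = \frac{3}{4} + \frac{H H}{4} = \frac{3}{4} + \frac{H^{2}}{4}$)
$I{\left(c,q \right)} = \frac{5}{7}$ ($I{\left(c,q \right)} = \left(- \frac{1}{7}\right) \left(-5\right) = \frac{5}{7}$)
$o{\left(K,d \right)} = 9$ ($o{\left(K,d \right)} = \left(-2 - 1\right) \left(-3\right) = \left(-3\right) \left(-3\right) = 9$)
$\left(-7234 + o{\left(-25,94 \right)}\right) + f{\left(67 \right)} = \left(-7234 + 9\right) + \left(\frac{3}{4} + \frac{67^{2}}{4}\right) = -7225 + \left(\frac{3}{4} + \frac{1}{4} \cdot 4489\right) = -7225 + \left(\frac{3}{4} + \frac{4489}{4}\right) = -7225 + 1123 = -6102$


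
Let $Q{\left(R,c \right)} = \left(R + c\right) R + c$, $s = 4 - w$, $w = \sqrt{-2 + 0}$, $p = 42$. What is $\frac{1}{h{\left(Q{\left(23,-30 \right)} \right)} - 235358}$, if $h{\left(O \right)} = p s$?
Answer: $\frac{i}{2 \left(- 117595 i + 21 \sqrt{2}\right)} \approx -4.2519 \cdot 10^{-6} + 1.0738 \cdot 10^{-9} i$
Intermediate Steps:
$w = i \sqrt{2}$ ($w = \sqrt{-2} = i \sqrt{2} \approx 1.4142 i$)
$s = 4 - i \sqrt{2} \approx 4.0 - 1.4142 i$
$Q{\left(R,c \right)} = c + R \left(R + c\right)$ ($Q{\left(R,c \right)} = R \left(R + c\right) + c = c + R \left(R + c\right)$)
$h{\left(O \right)} = 168 - 42 i \sqrt{2}$ ($h{\left(O \right)} = 42 \left(4 - i \sqrt{2}\right) = 168 - 42 i \sqrt{2}$)
$\frac{1}{h{\left(Q{\left(23,-30 \right)} \right)} - 235358} = \frac{1}{\left(168 - 42 i \sqrt{2}\right) - 235358} = \frac{1}{-235190 - 42 i \sqrt{2}}$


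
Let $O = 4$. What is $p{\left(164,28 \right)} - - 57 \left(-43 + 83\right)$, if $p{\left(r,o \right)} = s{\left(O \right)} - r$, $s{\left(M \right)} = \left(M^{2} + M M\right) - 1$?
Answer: $2147$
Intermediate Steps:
$s{\left(M \right)} = -1 + 2 M^{2}$ ($s{\left(M \right)} = \left(M^{2} + M^{2}\right) - 1 = 2 M^{2} - 1 = -1 + 2 M^{2}$)
$p{\left(r,o \right)} = 31 - r$ ($p{\left(r,o \right)} = \left(-1 + 2 \cdot 4^{2}\right) - r = \left(-1 + 2 \cdot 16\right) - r = \left(-1 + 32\right) - r = 31 - r$)
$p{\left(164,28 \right)} - - 57 \left(-43 + 83\right) = \left(31 - 164\right) - - 57 \left(-43 + 83\right) = \left(31 - 164\right) - \left(-57\right) 40 = -133 - -2280 = -133 + 2280 = 2147$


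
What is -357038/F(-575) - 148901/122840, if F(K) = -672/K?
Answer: -1576172819717/5159280 ≈ -3.0550e+5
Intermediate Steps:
-357038/F(-575) - 148901/122840 = -357038/((-672/(-575))) - 148901/122840 = -357038/((-672*(-1/575))) - 148901*1/122840 = -357038/672/575 - 148901/122840 = -357038*575/672 - 148901/122840 = -102648425/336 - 148901/122840 = -1576172819717/5159280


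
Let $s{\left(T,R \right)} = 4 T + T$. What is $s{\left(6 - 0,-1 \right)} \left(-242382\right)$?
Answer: $-7271460$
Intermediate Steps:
$s{\left(T,R \right)} = 5 T$
$s{\left(6 - 0,-1 \right)} \left(-242382\right) = 5 \left(6 - 0\right) \left(-242382\right) = 5 \left(6 + 0\right) \left(-242382\right) = 5 \cdot 6 \left(-242382\right) = 30 \left(-242382\right) = -7271460$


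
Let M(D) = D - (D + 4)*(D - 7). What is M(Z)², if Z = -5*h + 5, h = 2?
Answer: 289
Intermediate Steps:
Z = -5 (Z = -5*2 + 5 = -10 + 5 = -5)
M(D) = D - (-7 + D)*(4 + D) (M(D) = D - (4 + D)*(-7 + D) = D - (-7 + D)*(4 + D))
M(Z)² = (28 - 1*(-5)² + 4*(-5))² = (28 - 1*25 - 20)² = (28 - 25 - 20)² = (-17)² = 289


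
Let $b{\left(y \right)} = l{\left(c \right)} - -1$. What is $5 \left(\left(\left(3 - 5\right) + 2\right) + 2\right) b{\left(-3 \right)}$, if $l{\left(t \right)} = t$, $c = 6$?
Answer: $70$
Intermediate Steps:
$b{\left(y \right)} = 7$ ($b{\left(y \right)} = 6 - -1 = 6 + 1 = 7$)
$5 \left(\left(\left(3 - 5\right) + 2\right) + 2\right) b{\left(-3 \right)} = 5 \left(\left(\left(3 - 5\right) + 2\right) + 2\right) 7 = 5 \left(\left(-2 + 2\right) + 2\right) 7 = 5 \left(0 + 2\right) 7 = 5 \cdot 2 \cdot 7 = 10 \cdot 7 = 70$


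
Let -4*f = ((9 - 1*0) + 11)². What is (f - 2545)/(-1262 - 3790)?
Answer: 2645/5052 ≈ 0.52355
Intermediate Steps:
f = -100 (f = -((9 - 1*0) + 11)²/4 = -((9 + 0) + 11)²/4 = -(9 + 11)²/4 = -¼*20² = -¼*400 = -100)
(f - 2545)/(-1262 - 3790) = (-100 - 2545)/(-1262 - 3790) = -2645/(-5052) = -2645*(-1/5052) = 2645/5052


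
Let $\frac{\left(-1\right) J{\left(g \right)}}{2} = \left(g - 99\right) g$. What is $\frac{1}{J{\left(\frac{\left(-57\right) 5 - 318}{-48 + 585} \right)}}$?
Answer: $- \frac{32041}{7204644} \approx -0.0044473$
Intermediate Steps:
$J{\left(g \right)} = - 2 g \left(-99 + g\right)$ ($J{\left(g \right)} = - 2 \left(g - 99\right) g = - 2 \left(-99 + g\right) g = - 2 g \left(-99 + g\right)$)
$\frac{1}{J{\left(\frac{\left(-57\right) 5 - 318}{-48 + 585} \right)}} = \frac{1}{2 \frac{\left(-57\right) 5 - 318}{-48 + 585} \left(99 - \frac{\left(-57\right) 5 - 318}{-48 + 585}\right)} = \frac{1}{2 \frac{-285 - 318}{537} \left(99 - \frac{-285 - 318}{537}\right)} = \frac{1}{2 \left(\left(-603\right) \frac{1}{537}\right) \left(99 - \left(-603\right) \frac{1}{537}\right)} = \frac{1}{2 \left(- \frac{201}{179}\right) \left(99 - - \frac{201}{179}\right)} = \frac{1}{2 \left(- \frac{201}{179}\right) \left(99 + \frac{201}{179}\right)} = \frac{1}{2 \left(- \frac{201}{179}\right) \frac{17922}{179}} = \frac{1}{- \frac{7204644}{32041}} = - \frac{32041}{7204644}$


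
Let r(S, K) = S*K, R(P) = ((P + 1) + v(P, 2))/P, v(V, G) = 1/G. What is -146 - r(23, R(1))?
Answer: -407/2 ≈ -203.50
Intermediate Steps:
R(P) = (3/2 + P)/P (R(P) = ((P + 1) + 1/2)/P = ((1 + P) + ½)/P = (3/2 + P)/P)
r(S, K) = K*S
-146 - r(23, R(1)) = -146 - (3/2 + 1)/1*23 = -146 - 1*(5/2)*23 = -146 - 5*23/2 = -146 - 1*115/2 = -146 - 115/2 = -407/2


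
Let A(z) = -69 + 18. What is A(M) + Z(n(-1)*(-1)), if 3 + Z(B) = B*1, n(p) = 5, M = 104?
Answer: -59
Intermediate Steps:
A(z) = -51
Z(B) = -3 + B (Z(B) = -3 + B*1 = -3 + B)
A(M) + Z(n(-1)*(-1)) = -51 + (-3 + 5*(-1)) = -51 + (-3 - 5) = -51 - 8 = -59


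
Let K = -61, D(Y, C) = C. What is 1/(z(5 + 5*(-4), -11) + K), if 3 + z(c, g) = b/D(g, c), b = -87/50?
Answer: -250/15971 ≈ -0.015653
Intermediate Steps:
b = -87/50 (b = -87*1/50 = -87/50 ≈ -1.7400)
z(c, g) = -3 - 87/(50*c)
1/(z(5 + 5*(-4), -11) + K) = 1/((-3 - 87/(50*(5 + 5*(-4)))) - 61) = 1/((-3 - 87/(50*(5 - 20))) - 61) = 1/((-3 - 87/50/(-15)) - 61) = 1/((-3 - 87/50*(-1/15)) - 61) = 1/((-3 + 29/250) - 61) = 1/(-721/250 - 61) = 1/(-15971/250) = -250/15971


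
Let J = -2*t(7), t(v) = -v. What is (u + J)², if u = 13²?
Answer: 33489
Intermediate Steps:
u = 169
J = 14 (J = -(-2)*7 = -2*(-7) = 14)
(u + J)² = (169 + 14)² = 183² = 33489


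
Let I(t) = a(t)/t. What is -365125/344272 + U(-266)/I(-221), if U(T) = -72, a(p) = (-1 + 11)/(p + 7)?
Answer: -586153824473/1721360 ≈ -3.4052e+5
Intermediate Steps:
a(p) = 10/(7 + p)
I(t) = 10/(t*(7 + t)) (I(t) = (10/(7 + t))/t = 10/(t*(7 + t)))
-365125/344272 + U(-266)/I(-221) = -365125/344272 - 72/(10/(-221*(7 - 221))) = -365125*1/344272 - 72/(10*(-1/221)/(-214)) = -365125/344272 - 72/(10*(-1/221)*(-1/214)) = -365125/344272 - 72/5/23647 = -365125/344272 - 72*23647/5 = -365125/344272 - 1702584/5 = -586153824473/1721360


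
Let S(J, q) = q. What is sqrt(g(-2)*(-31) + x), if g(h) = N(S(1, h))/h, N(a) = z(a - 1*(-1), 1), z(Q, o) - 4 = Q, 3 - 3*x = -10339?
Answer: sqrt(125778)/6 ≈ 59.109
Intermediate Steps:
x = 10342/3 (x = 1 - 1/3*(-10339) = 1 + 10339/3 = 10342/3 ≈ 3447.3)
z(Q, o) = 4 + Q
N(a) = 5 + a (N(a) = 4 + (a - 1*(-1)) = 4 + (a + 1) = 4 + (1 + a) = 5 + a)
g(h) = (5 + h)/h
sqrt(g(-2)*(-31) + x) = sqrt(((5 - 2)/(-2))*(-31) + 10342/3) = sqrt(-1/2*3*(-31) + 10342/3) = sqrt(-3/2*(-31) + 10342/3) = sqrt(93/2 + 10342/3) = sqrt(20963/6) = sqrt(125778)/6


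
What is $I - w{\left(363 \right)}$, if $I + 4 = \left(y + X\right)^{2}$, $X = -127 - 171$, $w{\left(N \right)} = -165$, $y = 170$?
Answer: $16545$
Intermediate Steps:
$X = -298$ ($X = -127 - 171 = -298$)
$I = 16380$ ($I = -4 + \left(170 - 298\right)^{2} = -4 + \left(-128\right)^{2} = -4 + 16384 = 16380$)
$I - w{\left(363 \right)} = 16380 - -165 = 16380 + 165 = 16545$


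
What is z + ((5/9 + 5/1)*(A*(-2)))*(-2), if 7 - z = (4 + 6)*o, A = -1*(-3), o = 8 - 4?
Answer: 101/3 ≈ 33.667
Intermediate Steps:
o = 4
A = 3
z = -33 (z = 7 - (4 + 6)*4 = 7 - 10*4 = 7 - 1*40 = 7 - 40 = -33)
z + ((5/9 + 5/1)*(A*(-2)))*(-2) = -33 + ((5/9 + 5/1)*(3*(-2)))*(-2) = -33 + ((5*(1/9) + 5*1)*(-6))*(-2) = -33 + ((5/9 + 5)*(-6))*(-2) = -33 + ((50/9)*(-6))*(-2) = -33 - 100/3*(-2) = -33 + 200/3 = 101/3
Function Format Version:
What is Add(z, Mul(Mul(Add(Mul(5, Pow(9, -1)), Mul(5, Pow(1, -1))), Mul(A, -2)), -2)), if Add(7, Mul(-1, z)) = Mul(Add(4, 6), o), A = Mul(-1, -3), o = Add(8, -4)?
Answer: Rational(101, 3) ≈ 33.667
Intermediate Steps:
o = 4
A = 3
z = -33 (z = Add(7, Mul(-1, Mul(Add(4, 6), 4))) = Add(7, Mul(-1, Mul(10, 4))) = Add(7, Mul(-1, 40)) = Add(7, -40) = -33)
Add(z, Mul(Mul(Add(Mul(5, Pow(9, -1)), Mul(5, Pow(1, -1))), Mul(A, -2)), -2)) = Add(-33, Mul(Mul(Add(Mul(5, Pow(9, -1)), Mul(5, Pow(1, -1))), Mul(3, -2)), -2)) = Add(-33, Mul(Mul(Add(Mul(5, Rational(1, 9)), Mul(5, 1)), -6), -2)) = Add(-33, Mul(Mul(Add(Rational(5, 9), 5), -6), -2)) = Add(-33, Mul(Mul(Rational(50, 9), -6), -2)) = Add(-33, Mul(Rational(-100, 3), -2)) = Add(-33, Rational(200, 3)) = Rational(101, 3)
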